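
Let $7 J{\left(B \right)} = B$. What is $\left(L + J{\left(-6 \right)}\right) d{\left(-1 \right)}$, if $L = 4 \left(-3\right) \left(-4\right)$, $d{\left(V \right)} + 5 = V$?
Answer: $- \frac{1980}{7} \approx -282.86$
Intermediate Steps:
$J{\left(B \right)} = \frac{B}{7}$
$d{\left(V \right)} = -5 + V$
$L = 48$ ($L = \left(-12\right) \left(-4\right) = 48$)
$\left(L + J{\left(-6 \right)}\right) d{\left(-1 \right)} = \left(48 + \frac{1}{7} \left(-6\right)\right) \left(-5 - 1\right) = \left(48 - \frac{6}{7}\right) \left(-6\right) = \frac{330}{7} \left(-6\right) = - \frac{1980}{7}$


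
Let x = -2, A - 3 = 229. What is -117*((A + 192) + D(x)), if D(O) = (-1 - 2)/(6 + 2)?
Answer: -396513/8 ≈ -49564.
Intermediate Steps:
A = 232 (A = 3 + 229 = 232)
D(O) = -3/8
-117*((A + 192) + D(x)) = -117*((232 + 192) - 3/8) = -117*(424 - 3/8) = -117*3389/8 = -396513/8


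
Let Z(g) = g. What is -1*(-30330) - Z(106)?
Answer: 30224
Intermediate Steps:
-1*(-30330) - Z(106) = -1*(-30330) - 1*106 = 30330 - 106 = 30224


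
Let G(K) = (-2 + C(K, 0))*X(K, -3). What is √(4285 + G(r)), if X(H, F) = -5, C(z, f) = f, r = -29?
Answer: √4295 ≈ 65.536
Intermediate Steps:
G(K) = 10 (G(K) = (-2 + 0)*(-5) = -2*(-5) = 10)
√(4285 + G(r)) = √(4285 + 10) = √4295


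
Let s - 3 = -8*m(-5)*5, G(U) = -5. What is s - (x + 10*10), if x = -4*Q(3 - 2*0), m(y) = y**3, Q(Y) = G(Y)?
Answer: 4883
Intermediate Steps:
Q(Y) = -5
s = 5003 (s = 3 - 8*(-5)**3*5 = 3 - 8*(-125)*5 = 3 + 1000*5 = 3 + 5000 = 5003)
x = 20 (x = -4*(-5) = 20)
s - (x + 10*10) = 5003 - (20 + 10*10) = 5003 - (20 + 100) = 5003 - 1*120 = 5003 - 120 = 4883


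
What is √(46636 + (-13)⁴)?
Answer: √75197 ≈ 274.22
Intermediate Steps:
√(46636 + (-13)⁴) = √(46636 + 28561) = √75197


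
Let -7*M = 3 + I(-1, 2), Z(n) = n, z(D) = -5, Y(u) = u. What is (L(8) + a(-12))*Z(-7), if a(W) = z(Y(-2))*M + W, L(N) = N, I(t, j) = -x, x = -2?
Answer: 3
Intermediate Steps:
I(t, j) = 2 (I(t, j) = -1*(-2) = 2)
M = -5/7 (M = -(3 + 2)/7 = -⅐*5 = -5/7 ≈ -0.71429)
a(W) = 25/7 + W (a(W) = -5*(-5/7) + W = 25/7 + W)
(L(8) + a(-12))*Z(-7) = (8 + (25/7 - 12))*(-7) = (8 - 59/7)*(-7) = -3/7*(-7) = 3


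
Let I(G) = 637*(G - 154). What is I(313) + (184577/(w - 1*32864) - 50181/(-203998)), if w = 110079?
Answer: 1595421523311071/15751705570 ≈ 1.0129e+5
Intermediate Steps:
I(G) = -98098 + 637*G (I(G) = 637*(-154 + G) = -98098 + 637*G)
I(313) + (184577/(w - 1*32864) - 50181/(-203998)) = (-98098 + 637*313) + (184577/(110079 - 1*32864) - 50181/(-203998)) = (-98098 + 199381) + (184577/(110079 - 32864) - 50181*(-1/203998)) = 101283 + (184577/77215 + 50181/203998) = 101283 + 41528064761/15751705570 = 1595421523311071/15751705570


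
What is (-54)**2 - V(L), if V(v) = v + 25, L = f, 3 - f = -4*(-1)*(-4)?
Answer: 2872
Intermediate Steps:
f = 19 (f = 3 - (-4*(-1))*(-4) = 3 - 4*(-4) = 3 - 1*(-16) = 3 + 16 = 19)
L = 19
V(v) = 25 + v
(-54)**2 - V(L) = (-54)**2 - (25 + 19) = 2916 - 1*44 = 2916 - 44 = 2872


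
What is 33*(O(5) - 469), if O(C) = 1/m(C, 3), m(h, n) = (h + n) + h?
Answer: -201168/13 ≈ -15474.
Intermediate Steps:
m(h, n) = n + 2*h
O(C) = 1/(3 + 2*C)
33*(O(5) - 469) = 33*(1/(3 + 2*5) - 469) = 33*(1/(3 + 10) - 469) = 33*(1/13 - 469) = 33*(-6096/13) = -201168/13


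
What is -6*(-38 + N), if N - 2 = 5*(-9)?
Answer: 486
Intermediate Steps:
N = -43 (N = 2 + 5*(-9) = 2 - 45 = -43)
-6*(-38 + N) = -6*(-38 - 43) = -6*(-81) = 486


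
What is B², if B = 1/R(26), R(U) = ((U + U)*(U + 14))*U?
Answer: 1/2924646400 ≈ 3.4192e-10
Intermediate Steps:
R(U) = 2*U²*(14 + U) (R(U) = ((2*U)*(14 + U))*U = (2*U*(14 + U))*U = 2*U²*(14 + U))
B = 1/54080 (B = 1/(2*26²*(14 + 26)) = 1/(2*676*40) = 1/54080 ≈ 1.8491e-5)
B² = (1/54080)² = 1/2924646400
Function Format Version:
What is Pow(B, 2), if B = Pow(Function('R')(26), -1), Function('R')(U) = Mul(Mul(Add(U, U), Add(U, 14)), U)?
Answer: Rational(1, 2924646400) ≈ 3.4192e-10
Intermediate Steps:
Function('R')(U) = Mul(2, Pow(U, 2), Add(14, U)) (Function('R')(U) = Mul(Mul(Mul(2, U), Add(14, U)), U) = Mul(Mul(2, U, Add(14, U)), U) = Mul(2, Pow(U, 2), Add(14, U)))
B = Rational(1, 54080) (B = Pow(Mul(2, Pow(26, 2), Add(14, 26)), -1) = Pow(Mul(2, 676, 40), -1) = Pow(54080, -1) = Rational(1, 54080) ≈ 1.8491e-5)
Pow(B, 2) = Pow(Rational(1, 54080), 2) = Rational(1, 2924646400)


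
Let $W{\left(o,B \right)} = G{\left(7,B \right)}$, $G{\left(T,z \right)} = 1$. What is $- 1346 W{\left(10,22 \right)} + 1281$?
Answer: $-65$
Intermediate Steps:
$W{\left(o,B \right)} = 1$
$- 1346 W{\left(10,22 \right)} + 1281 = \left(-1346\right) 1 + 1281 = -1346 + 1281 = -65$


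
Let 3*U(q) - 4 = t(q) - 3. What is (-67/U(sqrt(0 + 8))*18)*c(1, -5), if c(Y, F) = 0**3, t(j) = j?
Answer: 0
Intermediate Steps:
c(Y, F) = 0
U(q) = 1/3 + q/3 (U(q) = 4/3 + (q - 3)/3 = 4/3 + (-3 + q)/3 = 4/3 + (-1 + q/3) = 1/3 + q/3)
(-67/U(sqrt(0 + 8))*18)*c(1, -5) = (-67/(1/3 + sqrt(0 + 8)/3)*18)*0 = (-67/(1/3 + sqrt(8)/3)*18)*0 = (-67/(1/3 + (2*sqrt(2))/3)*18)*0 = (-67/(1/3 + 2*sqrt(2)/3)*18)*0 = -1206/(1/3 + 2*sqrt(2)/3)*0 = 0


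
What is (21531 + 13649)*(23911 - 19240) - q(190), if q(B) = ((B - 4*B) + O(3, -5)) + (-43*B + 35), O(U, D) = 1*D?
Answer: 164334490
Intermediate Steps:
O(U, D) = D
q(B) = 30 - 46*B (q(B) = ((B - 4*B) - 5) + (-43*B + 35) = (-3*B - 5) + (35 - 43*B) = (-5 - 3*B) + (35 - 43*B) = 30 - 46*B)
(21531 + 13649)*(23911 - 19240) - q(190) = (21531 + 13649)*(23911 - 19240) - (30 - 46*190) = 35180*4671 - (30 - 8740) = 164325780 - 1*(-8710) = 164325780 + 8710 = 164334490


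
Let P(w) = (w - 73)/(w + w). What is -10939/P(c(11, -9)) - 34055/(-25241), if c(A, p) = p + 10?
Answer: 277337279/908676 ≈ 305.21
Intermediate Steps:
c(A, p) = 10 + p
P(w) = (-73 + w)/(2*w) (P(w) = (-73 + w)/((2*w)) = (-73 + w)*(1/(2*w)) = (-73 + w)/(2*w))
-10939/P(c(11, -9)) - 34055/(-25241) = -10939*2*(10 - 9)/(-73 + (10 - 9)) - 34055/(-25241) = -10939*2/(-73 + 1) - 34055*(-1/25241) = -10939/((1/2)*1*(-72)) + 34055/25241 = -10939/(-36) + 34055/25241 = -10939*(-1/36) + 34055/25241 = 10939/36 + 34055/25241 = 277337279/908676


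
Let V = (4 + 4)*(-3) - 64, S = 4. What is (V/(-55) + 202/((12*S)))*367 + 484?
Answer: 313879/120 ≈ 2615.7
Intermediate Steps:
V = -88 (V = 8*(-3) - 64 = -24 - 64 = -88)
(V/(-55) + 202/((12*S)))*367 + 484 = (-88/(-55) + 202/((12*4)))*367 + 484 = (-88*(-1/55) + 202/48)*367 + 484 = (8/5 + 202*(1/48))*367 + 484 = (8/5 + 101/24)*367 + 484 = (697/120)*367 + 484 = 255799/120 + 484 = 313879/120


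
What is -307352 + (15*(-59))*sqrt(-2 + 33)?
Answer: -307352 - 885*sqrt(31) ≈ -3.1228e+5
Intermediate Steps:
-307352 + (15*(-59))*sqrt(-2 + 33) = -307352 - 885*sqrt(31)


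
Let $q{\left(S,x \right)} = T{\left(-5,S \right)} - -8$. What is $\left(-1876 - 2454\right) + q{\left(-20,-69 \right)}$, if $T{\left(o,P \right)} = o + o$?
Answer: $-4332$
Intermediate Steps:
$T{\left(o,P \right)} = 2 o$
$q{\left(S,x \right)} = -2$ ($q{\left(S,x \right)} = 2 \left(-5\right) - -8 = -10 + 8 = -2$)
$\left(-1876 - 2454\right) + q{\left(-20,-69 \right)} = \left(-1876 - 2454\right) - 2 = -4330 - 2 = -4332$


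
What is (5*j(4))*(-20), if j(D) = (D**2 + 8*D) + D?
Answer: -5200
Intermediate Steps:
j(D) = D**2 + 9*D
(5*j(4))*(-20) = (5*(4*(9 + 4)))*(-20) = (5*(4*13))*(-20) = (5*52)*(-20) = 260*(-20) = -5200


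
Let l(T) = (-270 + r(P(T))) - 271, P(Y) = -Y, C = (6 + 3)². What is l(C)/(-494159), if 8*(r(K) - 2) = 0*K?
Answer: 539/494159 ≈ 0.0010907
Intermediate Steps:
C = 81 (C = 9² = 81)
r(K) = 2 (r(K) = 2 + (0*K)/8 = 2 + (⅛)*0 = 2 + 0 = 2)
l(T) = -539 (l(T) = (-270 + 2) - 271 = -268 - 271 = -539)
l(C)/(-494159) = -539/(-494159) = -539*(-1/494159) = 539/494159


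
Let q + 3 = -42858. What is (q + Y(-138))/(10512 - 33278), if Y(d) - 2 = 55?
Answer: 21402/11383 ≈ 1.8802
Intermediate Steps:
q = -42861 (q = -3 - 42858 = -42861)
Y(d) = 57 (Y(d) = 2 + 55 = 57)
(q + Y(-138))/(10512 - 33278) = (-42861 + 57)/(10512 - 33278) = -42804/(-22766) = -42804*(-1/22766) = 21402/11383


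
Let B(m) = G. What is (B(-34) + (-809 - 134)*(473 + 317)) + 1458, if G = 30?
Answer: -743482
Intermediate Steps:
B(m) = 30
(B(-34) + (-809 - 134)*(473 + 317)) + 1458 = (30 + (-809 - 134)*(473 + 317)) + 1458 = (30 - 943*790) + 1458 = (30 - 744970) + 1458 = -744940 + 1458 = -743482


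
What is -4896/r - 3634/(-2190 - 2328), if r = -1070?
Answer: 6502127/1208565 ≈ 5.3800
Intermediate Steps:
-4896/r - 3634/(-2190 - 2328) = -4896/(-1070) - 3634/(-2190 - 2328) = -4896*(-1/1070) - 3634/(-4518) = 2448/535 - 3634*(-1/4518) = 2448/535 + 1817/2259 = 6502127/1208565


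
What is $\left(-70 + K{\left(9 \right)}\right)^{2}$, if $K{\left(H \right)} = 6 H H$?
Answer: $173056$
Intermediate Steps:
$K{\left(H \right)} = 6 H^{2}$
$\left(-70 + K{\left(9 \right)}\right)^{2} = \left(-70 + 6 \cdot 9^{2}\right)^{2} = \left(-70 + 6 \cdot 81\right)^{2} = \left(-70 + 486\right)^{2} = 416^{2} = 173056$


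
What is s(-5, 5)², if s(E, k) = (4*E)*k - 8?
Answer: 11664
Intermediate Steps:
s(E, k) = -8 + 4*E*k (s(E, k) = 4*E*k - 8 = -8 + 4*E*k)
s(-5, 5)² = (-8 + 4*(-5)*5)² = (-8 - 100)² = (-108)² = 11664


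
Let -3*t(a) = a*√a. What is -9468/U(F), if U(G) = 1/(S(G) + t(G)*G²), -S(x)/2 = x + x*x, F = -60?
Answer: 67033440 - 1363392000*I*√15 ≈ 6.7033e+7 - 5.2804e+9*I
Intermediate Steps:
t(a) = -a^(3/2)/3 (t(a) = -a*√a/3 = -a^(3/2)/3)
S(x) = -2*x - 2*x² (S(x) = -2*(x + x*x) = -2*(x + x²) = -2*x - 2*x²)
U(G) = 1/(-G^(7/2)/3 - 2*G*(1 + G)) (U(G) = 1/(-2*G*(1 + G) + (-G^(3/2)/3)*G²) = 1/(-2*G*(1 + G) - G^(7/2)/3) = 1/(-G^(7/2)/3 - 2*G*(1 + G)))
-9468/U(F) = -(-67033440 + 1363392000*I*√15) = -9468*(-7080 + 144000*I*√15) = 67033440 - 1363392000*I*√15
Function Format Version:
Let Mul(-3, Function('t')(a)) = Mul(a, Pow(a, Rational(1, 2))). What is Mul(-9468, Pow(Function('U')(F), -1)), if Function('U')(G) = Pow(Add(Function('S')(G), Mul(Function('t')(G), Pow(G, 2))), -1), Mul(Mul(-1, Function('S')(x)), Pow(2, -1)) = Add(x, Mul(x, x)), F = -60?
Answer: Add(67033440, Mul(-1363392000, I, Pow(15, Rational(1, 2)))) ≈ Add(6.7033e+7, Mul(-5.2804e+9, I))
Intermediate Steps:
Function('t')(a) = Mul(Rational(-1, 3), Pow(a, Rational(3, 2))) (Function('t')(a) = Mul(Rational(-1, 3), Mul(a, Pow(a, Rational(1, 2)))) = Mul(Rational(-1, 3), Pow(a, Rational(3, 2))))
Function('S')(x) = Add(Mul(-2, x), Mul(-2, Pow(x, 2))) (Function('S')(x) = Mul(-2, Add(x, Mul(x, x))) = Mul(-2, Add(x, Pow(x, 2))) = Add(Mul(-2, x), Mul(-2, Pow(x, 2))))
Function('U')(G) = Pow(Add(Mul(Rational(-1, 3), Pow(G, Rational(7, 2))), Mul(-2, G, Add(1, G))), -1) (Function('U')(G) = Pow(Add(Mul(-2, G, Add(1, G)), Mul(Mul(Rational(-1, 3), Pow(G, Rational(3, 2))), Pow(G, 2))), -1) = Pow(Add(Mul(-2, G, Add(1, G)), Mul(Rational(-1, 3), Pow(G, Rational(7, 2)))), -1) = Pow(Add(Mul(Rational(-1, 3), Pow(G, Rational(7, 2))), Mul(-2, G, Add(1, G))), -1))
Mul(-9468, Pow(Function('U')(F), -1)) = Mul(-9468, Pow(Mul(3, Pow(Add(Mul(-1, Pow(-60, Rational(7, 2))), Mul(-6, -60, Add(1, -60))), -1)), -1)) = Mul(-9468, Pow(Mul(3, Pow(Add(Mul(-1, Mul(-432000, I, Pow(15, Rational(1, 2)))), Mul(-6, -60, -59)), -1)), -1)) = Mul(-9468, Pow(Mul(3, Pow(Add(Mul(432000, I, Pow(15, Rational(1, 2))), -21240), -1)), -1)) = Mul(-9468, Pow(Mul(3, Pow(Add(-21240, Mul(432000, I, Pow(15, Rational(1, 2)))), -1)), -1)) = Mul(-9468, Add(-7080, Mul(144000, I, Pow(15, Rational(1, 2))))) = Add(67033440, Mul(-1363392000, I, Pow(15, Rational(1, 2))))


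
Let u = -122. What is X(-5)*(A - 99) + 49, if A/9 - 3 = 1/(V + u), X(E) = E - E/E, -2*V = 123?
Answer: 176635/367 ≈ 481.29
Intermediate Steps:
V = -123/2 (V = -½*123 = -123/2 ≈ -61.500)
X(E) = -1 + E (X(E) = E - 1*1 = E - 1 = -1 + E)
A = 9891/367 (A = 27 + 9/(-123/2 - 122) = 27 + 9/(-367/2) = 27 + 9*(-2/367) = 27 - 18/367 = 9891/367 ≈ 26.951)
X(-5)*(A - 99) + 49 = (-1 - 5)*(9891/367 - 99) + 49 = -6*(-26442/367) + 49 = 158652/367 + 49 = 176635/367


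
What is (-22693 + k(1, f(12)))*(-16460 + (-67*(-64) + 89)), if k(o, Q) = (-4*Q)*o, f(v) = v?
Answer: 274779503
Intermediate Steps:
k(o, Q) = -4*Q*o
(-22693 + k(1, f(12)))*(-16460 + (-67*(-64) + 89)) = (-22693 - 4*12*1)*(-16460 + (-67*(-64) + 89)) = (-22693 - 48)*(-16460 + (4288 + 89)) = -22741*(-16460 + 4377) = -22741*(-12083) = 274779503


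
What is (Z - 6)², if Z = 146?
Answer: 19600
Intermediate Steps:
(Z - 6)² = (146 - 6)² = 140² = 19600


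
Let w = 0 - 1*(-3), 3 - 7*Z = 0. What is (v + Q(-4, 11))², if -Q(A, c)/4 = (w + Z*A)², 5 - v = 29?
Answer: 2250000/2401 ≈ 937.11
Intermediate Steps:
Z = 3/7 (Z = 3/7 - ⅐*0 = 3/7 + 0 = 3/7 ≈ 0.42857)
w = 3 (w = 0 + 3 = 3)
v = -24 (v = 5 - 1*29 = 5 - 29 = -24)
Q(A, c) = -4*(3 + 3*A/7)²
(v + Q(-4, 11))² = (-24 - 36*(7 - 4)²/49)² = (-24 - 36/49*3²)² = (-24 - 36/49*9)² = (-24 - 324/49)² = (-1500/49)² = 2250000/2401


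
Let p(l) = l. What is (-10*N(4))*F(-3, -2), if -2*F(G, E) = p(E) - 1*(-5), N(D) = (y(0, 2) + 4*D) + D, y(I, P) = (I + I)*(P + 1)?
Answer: 300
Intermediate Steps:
y(I, P) = 2*I*(1 + P) (y(I, P) = (2*I)*(1 + P) = 2*I*(1 + P))
N(D) = 5*D (N(D) = (2*0*(1 + 2) + 4*D) + D = (2*0*3 + 4*D) + D = (0 + 4*D) + D = 4*D + D = 5*D)
F(G, E) = -5/2 - E/2 (F(G, E) = -(E - 1*(-5))/2 = -(E + 5)/2 = -(5 + E)/2 = -5/2 - E/2)
(-10*N(4))*F(-3, -2) = (-50*4)*(-5/2 - ½*(-2)) = (-10*20)*(-5/2 + 1) = -200*(-3/2) = 300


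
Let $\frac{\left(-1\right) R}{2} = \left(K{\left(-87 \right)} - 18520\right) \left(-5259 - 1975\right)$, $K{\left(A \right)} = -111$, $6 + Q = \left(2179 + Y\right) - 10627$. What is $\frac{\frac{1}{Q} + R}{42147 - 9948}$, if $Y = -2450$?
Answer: $- \frac{2939209270433}{351097896} \approx -8371.5$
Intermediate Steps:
$Q = -10904$ ($Q = -6 + \left(\left(2179 - 2450\right) - 10627\right) = -6 - 10898 = -10904$)
$R = -269553308$ ($R = - 2 \left(-111 - 18520\right) \left(-5259 - 1975\right) = - 2 \left(\left(-18631\right) \left(-7234\right)\right) = \left(-2\right) 134776654 = -269553308$)
$\frac{\frac{1}{Q} + R}{42147 - 9948} = \frac{\frac{1}{-10904} - 269553308}{42147 - 9948} = \frac{- \frac{1}{10904} - 269553308}{32199} = \left(- \frac{2939209270433}{10904}\right) \frac{1}{32199} = - \frac{2939209270433}{351097896}$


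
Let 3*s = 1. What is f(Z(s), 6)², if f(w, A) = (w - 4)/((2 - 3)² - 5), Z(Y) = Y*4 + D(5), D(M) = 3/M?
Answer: 961/3600 ≈ 0.26694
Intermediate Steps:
s = ⅓ (s = (⅓)*1 = ⅓ ≈ 0.33333)
Z(Y) = ⅗ + 4*Y (Z(Y) = Y*4 + 3/5 = 4*Y + 3*(⅕) = 4*Y + ⅗ = ⅗ + 4*Y)
f(w, A) = 1 - w/4 (f(w, A) = (-4 + w)/((-1)² - 5) = (-4 + w)/(1 - 5) = (-4 + w)/(-4) = (-4 + w)*(-¼) = 1 - w/4)
f(Z(s), 6)² = (1 - (⅗ + 4*(⅓))/4)² = (1 - (⅗ + 4/3)/4)² = (1 - ¼*29/15)² = (1 - 29/60)² = (31/60)² = 961/3600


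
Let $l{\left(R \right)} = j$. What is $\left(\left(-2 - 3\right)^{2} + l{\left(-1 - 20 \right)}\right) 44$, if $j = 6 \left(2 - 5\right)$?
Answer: $308$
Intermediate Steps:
$j = -18$ ($j = 6 \left(-3\right) = -18$)
$l{\left(R \right)} = -18$
$\left(\left(-2 - 3\right)^{2} + l{\left(-1 - 20 \right)}\right) 44 = \left(\left(-2 - 3\right)^{2} - 18\right) 44 = \left(\left(-5\right)^{2} - 18\right) 44 = \left(25 - 18\right) 44 = 7 \cdot 44 = 308$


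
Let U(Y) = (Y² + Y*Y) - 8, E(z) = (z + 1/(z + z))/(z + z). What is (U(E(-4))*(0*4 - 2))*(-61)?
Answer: -932995/1024 ≈ -911.13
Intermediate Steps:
E(z) = (z + 1/(2*z))/(2*z) (E(z) = (z + 1/(2*z))/((2*z)) = (z + 1/(2*z))*(1/(2*z)) = (z + 1/(2*z))/(2*z))
U(Y) = -8 + 2*Y² (U(Y) = (Y² + Y²) - 8 = 2*Y² - 8 = -8 + 2*Y²)
(U(E(-4))*(0*4 - 2))*(-61) = ((-8 + 2*(½ + (¼)/(-4)²)²)*(0*4 - 2))*(-61) = ((-8 + 2*(½ + (¼)*(1/16))²)*(0 - 2))*(-61) = ((-8 + 2*(½ + 1/64)²)*(-2))*(-61) = ((-8 + 2*(33/64)²)*(-2))*(-61) = ((-8 + 2*(1089/4096))*(-2))*(-61) = ((-8 + 1089/2048)*(-2))*(-61) = -15295/2048*(-2)*(-61) = (15295/1024)*(-61) = -932995/1024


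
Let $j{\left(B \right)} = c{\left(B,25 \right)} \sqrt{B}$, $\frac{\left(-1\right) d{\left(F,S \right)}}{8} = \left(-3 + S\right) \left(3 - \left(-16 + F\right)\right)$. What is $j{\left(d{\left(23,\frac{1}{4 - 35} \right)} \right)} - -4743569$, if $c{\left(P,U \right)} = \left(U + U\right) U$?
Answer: $4743569 + \frac{10000 i \sqrt{1457}}{31} \approx 4.7436 \cdot 10^{6} + 12313.0 i$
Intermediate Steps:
$c{\left(P,U \right)} = 2 U^{2}$ ($c{\left(P,U \right)} = 2 U U = 2 U^{2}$)
$d{\left(F,S \right)} = - 8 \left(-3 + S\right) \left(19 - F\right)$ ($d{\left(F,S \right)} = - 8 \left(-3 + S\right) \left(3 - \left(-16 + F\right)\right) = - 8 \left(-3 + S\right) \left(19 - F\right)$)
$j{\left(B \right)} = 1250 \sqrt{B}$ ($j{\left(B \right)} = 2 \cdot 25^{2} \sqrt{B} = 2 \cdot 625 \sqrt{B} = 1250 \sqrt{B}$)
$j{\left(d{\left(23,\frac{1}{4 - 35} \right)} \right)} - -4743569 = 1250 \sqrt{456 - \frac{152}{4 - 35} - 552 + 8 \cdot 23 \frac{1}{4 - 35}} - -4743569 = 1250 \sqrt{456 - \frac{152}{-31} - 552 + 8 \cdot 23 \frac{1}{-31}} + 4743569 = 1250 \sqrt{456 - - \frac{152}{31} - 552 + 8 \cdot 23 \left(- \frac{1}{31}\right)} + 4743569 = 1250 \sqrt{456 + \frac{152}{31} - 552 - \frac{184}{31}} + 4743569 = 1250 \sqrt{- \frac{3008}{31}} + 4743569 = 1250 \frac{8 i \sqrt{1457}}{31} + 4743569 = \frac{10000 i \sqrt{1457}}{31} + 4743569 = 4743569 + \frac{10000 i \sqrt{1457}}{31}$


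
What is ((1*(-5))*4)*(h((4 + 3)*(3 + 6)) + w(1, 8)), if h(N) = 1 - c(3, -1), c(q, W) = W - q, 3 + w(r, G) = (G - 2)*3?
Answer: -400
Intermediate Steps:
w(r, G) = -9 + 3*G (w(r, G) = -3 + (G - 2)*3 = -3 + (-2 + G)*3 = -3 + (-6 + 3*G) = -9 + 3*G)
h(N) = 5 (h(N) = 1 - (-1 - 1*3) = 1 - (-1 - 3) = 1 - 1*(-4) = 1 + 4 = 5)
((1*(-5))*4)*(h((4 + 3)*(3 + 6)) + w(1, 8)) = ((1*(-5))*4)*(5 + (-9 + 3*8)) = (-5*4)*(5 + (-9 + 24)) = -20*(5 + 15) = -20*20 = -400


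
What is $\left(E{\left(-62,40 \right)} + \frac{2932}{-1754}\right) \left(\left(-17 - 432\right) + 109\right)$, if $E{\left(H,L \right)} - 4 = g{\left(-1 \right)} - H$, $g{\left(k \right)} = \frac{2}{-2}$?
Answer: $- \frac{18883260}{877} \approx -21532.0$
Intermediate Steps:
$g{\left(k \right)} = -1$ ($g{\left(k \right)} = 2 \left(- \frac{1}{2}\right) = -1$)
$E{\left(H,L \right)} = 3 - H$ ($E{\left(H,L \right)} = 4 - \left(1 + H\right) = 3 - H$)
$\left(E{\left(-62,40 \right)} + \frac{2932}{-1754}\right) \left(\left(-17 - 432\right) + 109\right) = \left(\left(3 - -62\right) + \frac{2932}{-1754}\right) \left(\left(-17 - 432\right) + 109\right) = \left(\left(3 + 62\right) + 2932 \left(- \frac{1}{1754}\right)\right) \left(\left(-17 - 432\right) + 109\right) = \left(65 - \frac{1466}{877}\right) \left(-449 + 109\right) = \frac{55539}{877} \left(-340\right) = - \frac{18883260}{877}$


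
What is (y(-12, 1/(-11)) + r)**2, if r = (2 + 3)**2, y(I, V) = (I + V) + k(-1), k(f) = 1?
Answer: 23409/121 ≈ 193.46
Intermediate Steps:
y(I, V) = 1 + I + V (y(I, V) = (I + V) + 1 = 1 + I + V)
r = 25 (r = 5**2 = 25)
(y(-12, 1/(-11)) + r)**2 = ((1 - 12 + 1/(-11)) + 25)**2 = ((1 - 12 - 1/11) + 25)**2 = (-122/11 + 25)**2 = (153/11)**2 = 23409/121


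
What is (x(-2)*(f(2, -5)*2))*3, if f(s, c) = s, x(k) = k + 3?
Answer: 12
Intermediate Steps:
x(k) = 3 + k
(x(-2)*(f(2, -5)*2))*3 = ((3 - 2)*(2*2))*3 = (1*4)*3 = 4*3 = 12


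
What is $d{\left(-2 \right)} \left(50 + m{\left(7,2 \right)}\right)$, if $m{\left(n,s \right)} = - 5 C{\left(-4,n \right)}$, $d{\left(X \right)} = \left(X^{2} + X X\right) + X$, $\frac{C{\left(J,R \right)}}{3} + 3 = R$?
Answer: $-60$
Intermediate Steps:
$C{\left(J,R \right)} = -9 + 3 R$
$d{\left(X \right)} = X + 2 X^{2}$ ($d{\left(X \right)} = \left(X^{2} + X^{2}\right) + X = 2 X^{2} + X = X + 2 X^{2}$)
$m{\left(n,s \right)} = 45 - 15 n$ ($m{\left(n,s \right)} = - 5 \left(-9 + 3 n\right) = 45 - 15 n$)
$d{\left(-2 \right)} \left(50 + m{\left(7,2 \right)}\right) = - 2 \left(1 + 2 \left(-2\right)\right) \left(50 + \left(45 - 105\right)\right) = - 2 \left(1 - 4\right) \left(50 + \left(45 - 105\right)\right) = \left(-2\right) \left(-3\right) \left(50 - 60\right) = 6 \left(-10\right) = -60$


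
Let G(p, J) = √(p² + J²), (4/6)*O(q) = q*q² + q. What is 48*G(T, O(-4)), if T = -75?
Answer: 144*√1781 ≈ 6077.1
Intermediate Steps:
O(q) = 3*q/2 + 3*q³/2 (O(q) = 3*(q*q² + q)/2 = 3*(q³ + q)/2 = 3*(q + q³)/2 = 3*q/2 + 3*q³/2)
G(p, J) = √(J² + p²)
48*G(T, O(-4)) = 48*√(((3/2)*(-4)*(1 + (-4)²))² + (-75)²) = 48*√(((3/2)*(-4)*(1 + 16))² + 5625) = 48*√(((3/2)*(-4)*17)² + 5625) = 48*√((-102)² + 5625) = 48*√(10404 + 5625) = 48*√16029 = 48*(3*√1781) = 144*√1781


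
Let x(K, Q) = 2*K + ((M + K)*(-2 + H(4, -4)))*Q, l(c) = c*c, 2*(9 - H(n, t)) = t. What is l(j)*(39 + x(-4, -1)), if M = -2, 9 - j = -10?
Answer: 30685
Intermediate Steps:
j = 19 (j = 9 - 1*(-10) = 9 + 10 = 19)
H(n, t) = 9 - t/2
l(c) = c²
x(K, Q) = 2*K + Q*(-18 + 9*K) (x(K, Q) = 2*K + ((-2 + K)*(-2 + (9 - ½*(-4))))*Q = 2*K + ((-2 + K)*(-2 + (9 + 2)))*Q = 2*K + ((-2 + K)*(-2 + 11))*Q = 2*K + ((-2 + K)*9)*Q = 2*K + (-18 + 9*K)*Q = 2*K + Q*(-18 + 9*K))
l(j)*(39 + x(-4, -1)) = 19²*(39 + (-18*(-1) + 2*(-4) + 9*(-4)*(-1))) = 361*(39 + (18 - 8 + 36)) = 361*(39 + 46) = 361*85 = 30685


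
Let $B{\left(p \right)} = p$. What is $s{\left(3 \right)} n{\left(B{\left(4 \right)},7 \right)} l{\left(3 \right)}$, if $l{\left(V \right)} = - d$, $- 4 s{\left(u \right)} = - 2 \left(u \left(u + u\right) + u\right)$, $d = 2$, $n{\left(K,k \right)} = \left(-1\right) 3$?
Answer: $63$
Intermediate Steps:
$n{\left(K,k \right)} = -3$
$s{\left(u \right)} = u^{2} + \frac{u}{2}$ ($s{\left(u \right)} = - \frac{\left(-2\right) \left(u \left(u + u\right) + u\right)}{4} = - \frac{\left(-2\right) \left(u 2 u + u\right)}{4} = - \frac{\left(-2\right) \left(2 u^{2} + u\right)}{4} = - \frac{\left(-2\right) \left(u + 2 u^{2}\right)}{4} = - \frac{- 4 u^{2} - 2 u}{4} = u^{2} + \frac{u}{2}$)
$l{\left(V \right)} = -2$ ($l{\left(V \right)} = \left(-1\right) 2 = -2$)
$s{\left(3 \right)} n{\left(B{\left(4 \right)},7 \right)} l{\left(3 \right)} = 3 \left(\frac{1}{2} + 3\right) \left(-3\right) \left(-2\right) = 3 \cdot \frac{7}{2} \left(-3\right) \left(-2\right) = \frac{21}{2} \left(-3\right) \left(-2\right) = \left(- \frac{63}{2}\right) \left(-2\right) = 63$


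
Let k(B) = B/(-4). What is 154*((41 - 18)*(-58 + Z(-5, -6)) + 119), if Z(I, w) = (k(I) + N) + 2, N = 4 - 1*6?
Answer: -365365/2 ≈ -1.8268e+5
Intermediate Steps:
k(B) = -B/4 (k(B) = B*(-¼) = -B/4)
N = -2 (N = 4 - 6 = -2)
Z(I, w) = -I/4 (Z(I, w) = (-I/4 - 2) + 2 = (-2 - I/4) + 2 = -I/4)
154*((41 - 18)*(-58 + Z(-5, -6)) + 119) = 154*((41 - 18)*(-58 - ¼*(-5)) + 119) = 154*(23*(-58 + 5/4) + 119) = 154*(23*(-227/4) + 119) = 154*(-5221/4 + 119) = 154*(-4745/4) = -365365/2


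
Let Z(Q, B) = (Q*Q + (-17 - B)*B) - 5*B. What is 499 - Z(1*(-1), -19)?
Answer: 441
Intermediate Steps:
Z(Q, B) = Q**2 - 5*B + B*(-17 - B) (Z(Q, B) = (Q**2 + B*(-17 - B)) - 5*B = Q**2 - 5*B + B*(-17 - B))
499 - Z(1*(-1), -19) = 499 - ((1*(-1))**2 - 1*(-19)**2 - 22*(-19)) = 499 - ((-1)**2 - 1*361 + 418) = 499 - (1 - 361 + 418) = 499 - 1*58 = 499 - 58 = 441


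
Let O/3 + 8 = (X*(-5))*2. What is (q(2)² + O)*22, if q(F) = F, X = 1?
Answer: -1100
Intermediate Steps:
O = -54 (O = -24 + 3*((1*(-5))*2) = -24 + 3*(-5*2) = -24 + 3*(-10) = -24 - 30 = -54)
(q(2)² + O)*22 = (2² - 54)*22 = (4 - 54)*22 = -50*22 = -1100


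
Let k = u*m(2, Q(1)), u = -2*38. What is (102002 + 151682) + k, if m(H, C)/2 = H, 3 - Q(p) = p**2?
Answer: 253380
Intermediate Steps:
Q(p) = 3 - p**2
m(H, C) = 2*H
u = -76
k = -304 (k = -152*2 = -76*4 = -304)
(102002 + 151682) + k = (102002 + 151682) - 304 = 253684 - 304 = 253380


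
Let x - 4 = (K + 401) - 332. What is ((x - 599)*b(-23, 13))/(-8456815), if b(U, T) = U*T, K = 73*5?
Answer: -48139/8456815 ≈ -0.0056923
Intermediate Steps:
K = 365
b(U, T) = T*U
x = 438 (x = 4 + ((365 + 401) - 332) = 4 + (766 - 332) = 4 + 434 = 438)
((x - 599)*b(-23, 13))/(-8456815) = ((438 - 599)*(13*(-23)))/(-8456815) = -161*(-299)*(-1/8456815) = 48139*(-1/8456815) = -48139/8456815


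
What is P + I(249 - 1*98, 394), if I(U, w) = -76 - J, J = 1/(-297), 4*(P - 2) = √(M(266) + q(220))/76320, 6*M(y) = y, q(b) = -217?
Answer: -21977/297 + I*√1554/915840 ≈ -73.997 + 4.3043e-5*I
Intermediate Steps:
M(y) = y/6
P = 2 + I*√1554/915840 (P = 2 + (√((⅙)*266 - 217)/76320)/4 = 2 + (√(133/3 - 217)*(1/76320))/4 = 2 + (√(-518/3)*(1/76320))/4 = 2 + ((I*√1554/3)*(1/76320))/4 = 2 + (I*√1554/228960)/4 = 2 + I*√1554/915840 ≈ 2.0 + 4.3043e-5*I)
J = -1/297 ≈ -0.0033670
I(U, w) = -22571/297 (I(U, w) = -76 - 1*(-1/297) = -76 + 1/297 = -22571/297)
P + I(249 - 1*98, 394) = (2 + I*√1554/915840) - 22571/297 = -21977/297 + I*√1554/915840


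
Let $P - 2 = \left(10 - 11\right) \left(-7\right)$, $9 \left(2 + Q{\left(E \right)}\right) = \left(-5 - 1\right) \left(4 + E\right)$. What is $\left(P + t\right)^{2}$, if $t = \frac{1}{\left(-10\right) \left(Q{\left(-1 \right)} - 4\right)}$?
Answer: $\frac{519841}{6400} \approx 81.225$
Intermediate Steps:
$Q{\left(E \right)} = - \frac{14}{3} - \frac{2 E}{3}$ ($Q{\left(E \right)} = -2 + \frac{\left(-5 - 1\right) \left(4 + E\right)}{9} = -2 + \frac{\left(-6\right) \left(4 + E\right)}{9} = -2 + \frac{-24 - 6 E}{9} = -2 - \left(\frac{8}{3} + \frac{2 E}{3}\right) = - \frac{14}{3} - \frac{2 E}{3}$)
$P = 9$ ($P = 2 + \left(10 - 11\right) \left(-7\right) = 2 - -7 = 2 + 7 = 9$)
$t = \frac{1}{80}$ ($t = \frac{1}{\left(-10\right) \left(\left(- \frac{14}{3} - - \frac{2}{3}\right) - 4\right)} = \frac{1}{\left(-10\right) \left(\left(- \frac{14}{3} + \frac{2}{3}\right) - 4\right)} = \frac{1}{\left(-10\right) \left(-4 - 4\right)} = \frac{1}{\left(-10\right) \left(-8\right)} = \frac{1}{80} \approx 0.0125$)
$\left(P + t\right)^{2} = \left(9 + \frac{1}{80}\right)^{2} = \left(\frac{721}{80}\right)^{2} = \frac{519841}{6400}$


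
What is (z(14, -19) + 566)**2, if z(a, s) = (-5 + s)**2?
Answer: 1304164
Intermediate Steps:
(z(14, -19) + 566)**2 = ((-5 - 19)**2 + 566)**2 = ((-24)**2 + 566)**2 = (576 + 566)**2 = 1142**2 = 1304164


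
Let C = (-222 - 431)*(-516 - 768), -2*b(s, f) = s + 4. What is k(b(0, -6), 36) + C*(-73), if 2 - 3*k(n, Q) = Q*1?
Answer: -183621022/3 ≈ -6.1207e+7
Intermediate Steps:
b(s, f) = -2 - s/2 (b(s, f) = -(s + 4)/2 = -(4 + s)/2 = -2 - s/2)
k(n, Q) = 2/3 - Q/3
C = 838452 (C = -653*(-1284) = 838452)
k(b(0, -6), 36) + C*(-73) = (2/3 - 1/3*36) + 838452*(-73) = (2/3 - 12) - 61206996 = -34/3 - 61206996 = -183621022/3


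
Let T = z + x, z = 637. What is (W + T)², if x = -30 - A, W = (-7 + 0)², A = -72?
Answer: 529984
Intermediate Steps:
W = 49 (W = (-7)² = 49)
x = 42 (x = -30 - 1*(-72) = -30 + 72 = 42)
T = 679 (T = 637 + 42 = 679)
(W + T)² = (49 + 679)² = 728² = 529984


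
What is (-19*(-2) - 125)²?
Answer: 7569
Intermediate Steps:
(-19*(-2) - 125)² = (38 - 125)² = (-87)² = 7569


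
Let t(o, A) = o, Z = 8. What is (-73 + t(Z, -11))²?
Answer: 4225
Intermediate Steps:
(-73 + t(Z, -11))² = (-73 + 8)² = (-65)² = 4225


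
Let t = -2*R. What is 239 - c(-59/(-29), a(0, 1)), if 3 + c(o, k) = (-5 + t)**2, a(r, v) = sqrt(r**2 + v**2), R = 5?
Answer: 17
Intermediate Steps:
t = -10 (t = -2*5 = -10)
c(o, k) = 222 (c(o, k) = -3 + (-5 - 10)**2 = -3 + (-15)**2 = -3 + 225 = 222)
239 - c(-59/(-29), a(0, 1)) = 239 - 1*222 = 239 - 222 = 17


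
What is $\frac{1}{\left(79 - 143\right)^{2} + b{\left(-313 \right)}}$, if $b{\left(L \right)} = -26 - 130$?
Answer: $\frac{1}{3940} \approx 0.00025381$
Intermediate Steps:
$b{\left(L \right)} = -156$
$\frac{1}{\left(79 - 143\right)^{2} + b{\left(-313 \right)}} = \frac{1}{\left(79 - 143\right)^{2} - 156} = \frac{1}{\left(-64\right)^{2} - 156} = \frac{1}{4096 - 156} = \frac{1}{3940}$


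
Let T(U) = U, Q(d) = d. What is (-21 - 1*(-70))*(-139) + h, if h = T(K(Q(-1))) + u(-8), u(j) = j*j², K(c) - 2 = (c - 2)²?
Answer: -7312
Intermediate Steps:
K(c) = 2 + (-2 + c)² (K(c) = 2 + (c - 2)² = 2 + (-2 + c)²)
u(j) = j³
h = -501 (h = (2 + (-2 - 1)²) + (-8)³ = (2 + (-3)²) - 512 = (2 + 9) - 512 = 11 - 512 = -501)
(-21 - 1*(-70))*(-139) + h = (-21 - 1*(-70))*(-139) - 501 = (-21 + 70)*(-139) - 501 = 49*(-139) - 501 = -6811 - 501 = -7312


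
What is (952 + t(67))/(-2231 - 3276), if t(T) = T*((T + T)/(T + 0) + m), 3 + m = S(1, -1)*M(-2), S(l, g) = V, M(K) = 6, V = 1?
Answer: -1287/5507 ≈ -0.23370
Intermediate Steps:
S(l, g) = 1
m = 3 (m = -3 + 1*6 = -3 + 6 = 3)
t(T) = 5*T (t(T) = T*((T + T)/(T + 0) + 3) = T*((2*T)/T + 3) = T*(2 + 3) = T*5 = 5*T)
(952 + t(67))/(-2231 - 3276) = (952 + 5*67)/(-2231 - 3276) = (952 + 335)/(-5507) = 1287*(-1/5507) = -1287/5507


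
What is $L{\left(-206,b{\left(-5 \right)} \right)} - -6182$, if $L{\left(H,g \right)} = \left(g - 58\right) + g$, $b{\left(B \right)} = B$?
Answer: $6114$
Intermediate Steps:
$L{\left(H,g \right)} = -58 + 2 g$ ($L{\left(H,g \right)} = \left(-58 + g\right) + g = -58 + 2 g$)
$L{\left(-206,b{\left(-5 \right)} \right)} - -6182 = \left(-58 + 2 \left(-5\right)\right) - -6182 = \left(-58 - 10\right) + 6182 = -68 + 6182 = 6114$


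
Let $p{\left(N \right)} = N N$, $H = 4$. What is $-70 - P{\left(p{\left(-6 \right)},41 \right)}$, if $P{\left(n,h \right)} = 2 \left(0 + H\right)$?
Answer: $-78$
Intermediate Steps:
$p{\left(N \right)} = N^{2}$
$P{\left(n,h \right)} = 8$ ($P{\left(n,h \right)} = 2 \left(0 + 4\right) = 2 \cdot 4 = 8$)
$-70 - P{\left(p{\left(-6 \right)},41 \right)} = -70 - 8 = -78$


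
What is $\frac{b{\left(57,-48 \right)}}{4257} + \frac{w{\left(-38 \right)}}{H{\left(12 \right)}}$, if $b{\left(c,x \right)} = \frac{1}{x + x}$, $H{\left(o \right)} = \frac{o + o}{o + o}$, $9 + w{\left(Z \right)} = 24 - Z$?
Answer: $\frac{21659615}{408672} \approx 53.0$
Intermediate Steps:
$w{\left(Z \right)} = 15 - Z$ ($w{\left(Z \right)} = -9 - \left(-24 + Z\right) = 15 - Z$)
$H{\left(o \right)} = 1$ ($H{\left(o \right)} = \frac{2 o}{2 o} = 2 o \frac{1}{2 o} = 1$)
$b{\left(c,x \right)} = \frac{1}{2 x}$
$\frac{b{\left(57,-48 \right)}}{4257} + \frac{w{\left(-38 \right)}}{H{\left(12 \right)}} = \frac{\frac{1}{2} \frac{1}{-48}}{4257} + \frac{15 - -38}{1} = \frac{1}{2} \left(- \frac{1}{48}\right) \frac{1}{4257} + \left(15 + 38\right) 1 = \left(- \frac{1}{96}\right) \frac{1}{4257} + 53 \cdot 1 = - \frac{1}{408672} + 53 = \frac{21659615}{408672}$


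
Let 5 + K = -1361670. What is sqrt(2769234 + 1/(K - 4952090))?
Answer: sqrt(110391715336954913885)/6313765 ≈ 1664.1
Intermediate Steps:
K = -1361675 (K = -5 - 1361670 = -1361675)
sqrt(2769234 + 1/(K - 4952090)) = sqrt(2769234 + 1/(-1361675 - 4952090)) = sqrt(2769234 + 1/(-6313765)) = sqrt(2769234 - 1/6313765) = sqrt(17484292706009/6313765) = sqrt(110391715336954913885)/6313765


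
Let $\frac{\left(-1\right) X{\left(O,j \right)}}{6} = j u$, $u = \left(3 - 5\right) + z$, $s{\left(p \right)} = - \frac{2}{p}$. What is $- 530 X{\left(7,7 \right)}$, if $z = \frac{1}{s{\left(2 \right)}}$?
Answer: $-66780$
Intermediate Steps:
$z = -1$ ($z = \frac{1}{\left(-2\right) \frac{1}{2}} = \frac{1}{-1} = -1$)
$u = -3$ ($u = \left(3 - 5\right) - 1 = -2 - 1 = -3$)
$X{\left(O,j \right)} = 18 j$ ($X{\left(O,j \right)} = - 6 j \left(-3\right) = - 6 \left(- 3 j\right) = 18 j$)
$- 530 X{\left(7,7 \right)} = - 530 \cdot 18 \cdot 7 = \left(-530\right) 126 = -66780$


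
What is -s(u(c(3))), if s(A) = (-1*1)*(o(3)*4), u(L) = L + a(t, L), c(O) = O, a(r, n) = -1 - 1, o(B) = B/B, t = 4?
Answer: 4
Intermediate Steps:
o(B) = 1
a(r, n) = -2
u(L) = -2 + L (u(L) = L - 2 = -2 + L)
s(A) = -4 (s(A) = (-1*1)*(1*4) = -1*4 = -4)
-s(u(c(3))) = -1*(-4) = 4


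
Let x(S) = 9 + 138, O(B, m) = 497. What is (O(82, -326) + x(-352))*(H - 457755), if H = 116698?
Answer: -219640708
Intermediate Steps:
x(S) = 147
(O(82, -326) + x(-352))*(H - 457755) = (497 + 147)*(116698 - 457755) = 644*(-341057) = -219640708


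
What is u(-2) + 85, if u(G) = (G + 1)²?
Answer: 86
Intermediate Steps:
u(G) = (1 + G)²
u(-2) + 85 = (1 - 2)² + 85 = (-1)² + 85 = 1 + 85 = 86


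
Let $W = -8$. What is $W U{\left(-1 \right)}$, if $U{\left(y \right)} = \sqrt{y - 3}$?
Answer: $- 16 i \approx - 16.0 i$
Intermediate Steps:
$U{\left(y \right)} = \sqrt{-3 + y}$
$W U{\left(-1 \right)} = - 8 \sqrt{-3 - 1} = - 8 \sqrt{-4} = - 8 \cdot 2 i = - 16 i$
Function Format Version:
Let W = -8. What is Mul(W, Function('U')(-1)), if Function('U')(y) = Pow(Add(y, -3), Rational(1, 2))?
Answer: Mul(-16, I) ≈ Mul(-16.000, I)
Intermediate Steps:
Function('U')(y) = Pow(Add(-3, y), Rational(1, 2))
Mul(W, Function('U')(-1)) = Mul(-8, Pow(Add(-3, -1), Rational(1, 2))) = Mul(-8, Pow(-4, Rational(1, 2))) = Mul(-8, Mul(2, I)) = Mul(-16, I)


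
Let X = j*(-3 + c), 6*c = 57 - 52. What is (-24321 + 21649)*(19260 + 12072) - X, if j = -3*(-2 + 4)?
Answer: -83719117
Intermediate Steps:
j = -6 (j = -3*2 = -6)
c = ⅚ (c = (57 - 52)/6 = (⅙)*5 = ⅚ ≈ 0.83333)
X = 13 (X = -6*(-3 + ⅚) = -6*(-13/6) = 13)
(-24321 + 21649)*(19260 + 12072) - X = (-24321 + 21649)*(19260 + 12072) - 1*13 = -2672*31332 - 13 = -83719104 - 13 = -83719117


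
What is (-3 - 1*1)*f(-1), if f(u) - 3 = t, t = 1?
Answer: -16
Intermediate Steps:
f(u) = 4 (f(u) = 3 + 1 = 4)
(-3 - 1*1)*f(-1) = (-3 - 1*1)*4 = (-3 - 1)*4 = -4*4 = -16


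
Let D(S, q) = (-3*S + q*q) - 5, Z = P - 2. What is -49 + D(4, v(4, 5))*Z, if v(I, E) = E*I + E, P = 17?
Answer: 9071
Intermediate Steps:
Z = 15 (Z = 17 - 2 = 15)
v(I, E) = E + E*I
D(S, q) = -5 + q**2 - 3*S (D(S, q) = (-3*S + q**2) - 5 = (q**2 - 3*S) - 5 = -5 + q**2 - 3*S)
-49 + D(4, v(4, 5))*Z = -49 + (-5 + (5*(1 + 4))**2 - 3*4)*15 = -49 + (-5 + (5*5)**2 - 12)*15 = -49 + (-5 + 25**2 - 12)*15 = -49 + (-5 + 625 - 12)*15 = -49 + 608*15 = -49 + 9120 = 9071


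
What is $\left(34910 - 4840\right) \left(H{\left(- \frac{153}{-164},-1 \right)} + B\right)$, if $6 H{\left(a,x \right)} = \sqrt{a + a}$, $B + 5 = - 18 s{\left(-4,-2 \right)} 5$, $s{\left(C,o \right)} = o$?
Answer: $5262250 + \frac{15035 \sqrt{1394}}{82} \approx 5.2691 \cdot 10^{6}$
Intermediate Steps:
$B = 175$ ($B = -5 + \left(-18\right) \left(-2\right) 5 = -5 + 36 \cdot 5 = -5 + 180 = 175$)
$H{\left(a,x \right)} = \frac{\sqrt{2} \sqrt{a}}{6}$ ($H{\left(a,x \right)} = \frac{\sqrt{a + a}}{6} = \frac{\sqrt{2 a}}{6} = \frac{\sqrt{2} \sqrt{a}}{6}$)
$\left(34910 - 4840\right) \left(H{\left(- \frac{153}{-164},-1 \right)} + B\right) = \left(34910 - 4840\right) \left(\frac{\sqrt{2} \sqrt{- \frac{153}{-164}}}{6} + 175\right) = 30070 \left(\frac{\sqrt{2} \sqrt{\left(-153\right) \left(- \frac{1}{164}\right)}}{6} + 175\right) = 30070 \left(\frac{\sqrt{2} \sqrt{\frac{153}{164}}}{6} + 175\right) = 30070 \left(\frac{\sqrt{2} \frac{3 \sqrt{697}}{82}}{6} + 175\right) = 30070 \left(\frac{\sqrt{1394}}{164} + 175\right) = 30070 \left(175 + \frac{\sqrt{1394}}{164}\right) = 5262250 + \frac{15035 \sqrt{1394}}{82}$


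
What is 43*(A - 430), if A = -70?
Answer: -21500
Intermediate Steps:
43*(A - 430) = 43*(-70 - 430) = 43*(-500) = -21500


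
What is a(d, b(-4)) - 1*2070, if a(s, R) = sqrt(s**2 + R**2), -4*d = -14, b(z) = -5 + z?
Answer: -2070 + sqrt(373)/2 ≈ -2060.3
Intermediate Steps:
d = 7/2 (d = -1/4*(-14) = 7/2 ≈ 3.5000)
a(s, R) = sqrt(R**2 + s**2)
a(d, b(-4)) - 1*2070 = sqrt((-5 - 4)**2 + (7/2)**2) - 1*2070 = sqrt((-9)**2 + 49/4) - 2070 = sqrt(81 + 49/4) - 2070 = sqrt(373/4) - 2070 = sqrt(373)/2 - 2070 = -2070 + sqrt(373)/2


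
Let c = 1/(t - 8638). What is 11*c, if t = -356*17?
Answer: -11/14690 ≈ -0.00074881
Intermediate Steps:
t = -6052
c = -1/14690 (c = 1/(-6052 - 8638) = 1/(-14690) = -1/14690 ≈ -6.8074e-5)
11*c = 11*(-1/14690) = -11/14690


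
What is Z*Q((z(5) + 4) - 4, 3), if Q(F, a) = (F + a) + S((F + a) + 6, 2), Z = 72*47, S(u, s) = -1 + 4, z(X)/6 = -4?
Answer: -60912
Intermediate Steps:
z(X) = -24 (z(X) = 6*(-4) = -24)
S(u, s) = 3
Z = 3384
Q(F, a) = 3 + F + a (Q(F, a) = (F + a) + 3 = 3 + F + a)
Z*Q((z(5) + 4) - 4, 3) = 3384*(3 + ((-24 + 4) - 4) + 3) = 3384*(3 + (-20 - 4) + 3) = 3384*(3 - 24 + 3) = 3384*(-18) = -60912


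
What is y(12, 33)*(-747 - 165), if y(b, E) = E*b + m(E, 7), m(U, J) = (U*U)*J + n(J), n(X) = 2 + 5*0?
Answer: -7315152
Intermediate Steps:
n(X) = 2 (n(X) = 2 + 0 = 2)
m(U, J) = 2 + J*U**2 (m(U, J) = (U*U)*J + 2 = U**2*J + 2 = J*U**2 + 2 = 2 + J*U**2)
y(b, E) = 2 + 7*E**2 + E*b (y(b, E) = E*b + (2 + 7*E**2) = 2 + 7*E**2 + E*b)
y(12, 33)*(-747 - 165) = (2 + 7*33**2 + 33*12)*(-747 - 165) = (2 + 7*1089 + 396)*(-912) = (2 + 7623 + 396)*(-912) = 8021*(-912) = -7315152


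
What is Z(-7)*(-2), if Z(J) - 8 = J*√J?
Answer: -16 + 14*I*√7 ≈ -16.0 + 37.041*I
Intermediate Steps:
Z(J) = 8 + J^(3/2) (Z(J) = 8 + J*√J = 8 + J^(3/2))
Z(-7)*(-2) = (8 + (-7)^(3/2))*(-2) = (8 - 7*I*√7)*(-2) = -16 + 14*I*√7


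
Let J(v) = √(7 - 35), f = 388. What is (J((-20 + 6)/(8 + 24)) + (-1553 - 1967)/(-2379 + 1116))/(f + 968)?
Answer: 880/428157 + I*√7/678 ≈ 0.0020553 + 0.0039023*I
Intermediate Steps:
J(v) = 2*I*√7 (J(v) = √(-28) = 2*I*√7)
(J((-20 + 6)/(8 + 24)) + (-1553 - 1967)/(-2379 + 1116))/(f + 968) = (2*I*√7 + (-1553 - 1967)/(-2379 + 1116))/(388 + 968) = (2*I*√7 - 3520/(-1263))/1356 = (2*I*√7 - 3520*(-1/1263))*(1/1356) = (2*I*√7 + 3520/1263)*(1/1356) = (3520/1263 + 2*I*√7)*(1/1356) = 880/428157 + I*√7/678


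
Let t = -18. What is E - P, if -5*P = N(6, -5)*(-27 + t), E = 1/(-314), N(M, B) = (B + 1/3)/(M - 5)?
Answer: 13187/314 ≈ 41.997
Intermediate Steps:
N(M, B) = (1/3 + B)/(-5 + M) (N(M, B) = (B + 1/3)/(-5 + M) = (1/3 + B)/(-5 + M))
E = -1/314 ≈ -0.0031847
P = -42 (P = -(1/3 - 5)/(-5 + 6)*(-27 - 18)/5 = --14/3/1*(-45)/5 = -1*(-14/3)*(-45)/5 = -(-14)*(-45)/15 = -1/5*210 = -42)
E - P = -1/314 - 1*(-42) = -1/314 + 42 = 13187/314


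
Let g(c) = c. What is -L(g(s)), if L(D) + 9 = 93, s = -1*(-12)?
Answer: -84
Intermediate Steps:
s = 12
L(D) = 84 (L(D) = -9 + 93 = 84)
-L(g(s)) = -1*84 = -84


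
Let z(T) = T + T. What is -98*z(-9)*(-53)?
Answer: -93492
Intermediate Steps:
z(T) = 2*T
-98*z(-9)*(-53) = -196*(-9)*(-53) = -98*(-18)*(-53) = 1764*(-53) = -93492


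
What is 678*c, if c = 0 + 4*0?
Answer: 0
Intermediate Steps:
c = 0 (c = 0 + 0 = 0)
678*c = 678*0 = 0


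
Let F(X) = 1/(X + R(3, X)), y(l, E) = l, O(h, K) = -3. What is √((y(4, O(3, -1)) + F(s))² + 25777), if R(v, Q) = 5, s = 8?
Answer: 73*√818/13 ≈ 160.60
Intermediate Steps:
F(X) = 1/(5 + X) (F(X) = 1/(X + 5) = 1/(5 + X))
√((y(4, O(3, -1)) + F(s))² + 25777) = √((4 + 1/(5 + 8))² + 25777) = √((4 + 1/13)² + 25777) = √((53/13)² + 25777) = √(2809/169 + 25777) = √(4359122/169) = 73*√818/13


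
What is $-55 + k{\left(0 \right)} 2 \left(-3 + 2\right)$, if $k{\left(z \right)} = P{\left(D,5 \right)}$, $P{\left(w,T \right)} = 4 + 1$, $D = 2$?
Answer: $-65$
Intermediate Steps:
$P{\left(w,T \right)} = 5$
$k{\left(z \right)} = 5$
$-55 + k{\left(0 \right)} 2 \left(-3 + 2\right) = -55 + 5 \cdot 2 \left(-3 + 2\right) = -55 + 5 \cdot 2 \left(-1\right) = -55 + 5 \left(-2\right) = -55 - 10 = -65$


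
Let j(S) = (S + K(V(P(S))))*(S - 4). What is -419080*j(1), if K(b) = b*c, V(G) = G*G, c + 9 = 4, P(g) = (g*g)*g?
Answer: -5028960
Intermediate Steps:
P(g) = g³ (P(g) = g²*g = g³)
c = -5 (c = -9 + 4 = -5)
V(G) = G²
K(b) = -5*b (K(b) = b*(-5) = -5*b)
j(S) = (-4 + S)*(S - 5*S⁶) (j(S) = (S - 5*S⁶)*(S - 4) = (S - 5*S⁶)*(-4 + S) = (-4 + S)*(S - 5*S⁶))
-419080*j(1) = -419080*(-4 + 1 - 5*1⁶ + 20*1⁵) = -419080*(-4 + 1 - 5*1 + 20*1) = -419080*(-4 + 1 - 5 + 20) = -419080*12 = -5028960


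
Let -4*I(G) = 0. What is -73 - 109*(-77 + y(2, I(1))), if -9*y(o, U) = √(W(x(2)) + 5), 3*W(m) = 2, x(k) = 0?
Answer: 8320 + 109*√51/27 ≈ 8348.8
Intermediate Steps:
W(m) = ⅔ (W(m) = (⅓)*2 = ⅔)
I(G) = 0 (I(G) = -¼*0 = 0)
y(o, U) = -√51/27 (y(o, U) = -√(⅔ + 5)/9 = -√51/27)
-73 - 109*(-77 + y(2, I(1))) = -73 - 109*(-77 - √51/27) = -73 + (8393 + 109*√51/27) = 8320 + 109*√51/27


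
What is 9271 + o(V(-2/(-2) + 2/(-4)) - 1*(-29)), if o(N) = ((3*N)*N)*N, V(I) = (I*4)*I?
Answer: 90271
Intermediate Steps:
V(I) = 4*I² (V(I) = (4*I)*I = 4*I²)
o(N) = 3*N³ (o(N) = (3*N²)*N = 3*N³)
9271 + o(V(-2/(-2) + 2/(-4)) - 1*(-29)) = 9271 + 3*(4*(-2/(-2) + 2/(-4))² - 1*(-29))³ = 9271 + 3*(4*(-2*(-½) + 2*(-¼))² + 29)³ = 9271 + 3*(4*(1 - ½)² + 29)³ = 9271 + 3*(4*(½)² + 29)³ = 9271 + 3*(4*(¼) + 29)³ = 9271 + 3*(1 + 29)³ = 9271 + 3*30³ = 9271 + 3*27000 = 9271 + 81000 = 90271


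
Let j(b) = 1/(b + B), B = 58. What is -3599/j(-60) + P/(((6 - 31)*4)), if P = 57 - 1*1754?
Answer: 721497/100 ≈ 7215.0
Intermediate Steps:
j(b) = 1/(58 + b) (j(b) = 1/(b + 58) = 1/(58 + b))
P = -1697 (P = 57 - 1754 = -1697)
-3599/j(-60) + P/(((6 - 31)*4)) = -3599/(1/(58 - 60)) - 1697*1/(4*(6 - 31)) = -3599/(1/(-2)) - 1697/((-25*4)) = -3599/(-½) - 1697/(-100) = -3599*(-2) - 1697*(-1/100) = 7198 + 1697/100 = 721497/100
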